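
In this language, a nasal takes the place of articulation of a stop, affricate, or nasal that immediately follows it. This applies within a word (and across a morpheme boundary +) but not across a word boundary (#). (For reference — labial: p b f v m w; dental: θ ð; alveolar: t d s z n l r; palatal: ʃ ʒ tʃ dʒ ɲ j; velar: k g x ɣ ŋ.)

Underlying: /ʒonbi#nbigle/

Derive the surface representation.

/n/ before /b/ (labial) → [m]
/n/ before /b/ (labial) → [m]

[ʒombi#mbigle]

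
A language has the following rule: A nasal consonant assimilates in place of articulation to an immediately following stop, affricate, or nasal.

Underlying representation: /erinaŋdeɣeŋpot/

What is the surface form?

/ŋ/ before /d/ (alveolar) → [n]
/ŋ/ before /p/ (labial) → [m]

[erinandeɣempot]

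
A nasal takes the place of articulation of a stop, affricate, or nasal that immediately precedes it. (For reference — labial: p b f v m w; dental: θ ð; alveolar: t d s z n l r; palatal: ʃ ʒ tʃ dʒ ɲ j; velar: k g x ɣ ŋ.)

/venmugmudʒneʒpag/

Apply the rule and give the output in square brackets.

[vennugŋudʒɲeʒpag]

/m/ after /n/ (alveolar) → [n]
/m/ after /g/ (velar) → [ŋ]
/n/ after /dʒ/ (palatal) → [ɲ]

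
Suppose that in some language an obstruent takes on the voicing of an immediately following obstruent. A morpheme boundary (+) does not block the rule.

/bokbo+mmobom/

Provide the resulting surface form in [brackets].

[bogbo+mmobom]

/k/ before /b/ (voiced) → [g]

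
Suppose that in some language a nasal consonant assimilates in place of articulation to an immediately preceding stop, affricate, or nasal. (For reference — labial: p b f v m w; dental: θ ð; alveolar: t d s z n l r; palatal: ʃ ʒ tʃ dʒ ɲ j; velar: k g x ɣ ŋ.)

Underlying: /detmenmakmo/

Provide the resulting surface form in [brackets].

[detnennakŋo]

/m/ after /t/ (alveolar) → [n]
/m/ after /n/ (alveolar) → [n]
/m/ after /k/ (velar) → [ŋ]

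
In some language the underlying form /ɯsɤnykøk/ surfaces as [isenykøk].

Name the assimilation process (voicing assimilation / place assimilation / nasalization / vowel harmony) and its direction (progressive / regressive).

vowel harmony, regressive

/ɯ/→[i] /ɤ/→[e].
Vowels agree with the last vowel, so the harmony is regressive.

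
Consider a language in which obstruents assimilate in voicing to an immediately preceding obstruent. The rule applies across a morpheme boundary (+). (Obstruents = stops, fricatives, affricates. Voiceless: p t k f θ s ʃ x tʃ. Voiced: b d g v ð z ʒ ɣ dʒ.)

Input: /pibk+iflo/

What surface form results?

/k/ after /b/ (voiced) → [g]

[pibg+iflo]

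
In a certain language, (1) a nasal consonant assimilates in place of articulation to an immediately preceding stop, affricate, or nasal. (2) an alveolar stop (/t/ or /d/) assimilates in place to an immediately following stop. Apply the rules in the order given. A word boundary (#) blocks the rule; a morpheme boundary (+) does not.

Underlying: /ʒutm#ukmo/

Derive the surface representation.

[ʒutn#ukŋo]

Rule 1: /m/ after /t/ (alveolar) → [n]
Rule 1: /m/ after /k/ (velar) → [ŋ]
After rule 1: ʒutn#ukŋo
Rule 2: no segment meets the rule's conditions; no change.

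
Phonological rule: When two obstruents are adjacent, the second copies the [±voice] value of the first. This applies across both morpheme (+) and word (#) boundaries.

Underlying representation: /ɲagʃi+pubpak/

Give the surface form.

[ɲagʒi+pubbak]

/ʃ/ after /g/ (voiced) → [ʒ]
/p/ after /b/ (voiced) → [b]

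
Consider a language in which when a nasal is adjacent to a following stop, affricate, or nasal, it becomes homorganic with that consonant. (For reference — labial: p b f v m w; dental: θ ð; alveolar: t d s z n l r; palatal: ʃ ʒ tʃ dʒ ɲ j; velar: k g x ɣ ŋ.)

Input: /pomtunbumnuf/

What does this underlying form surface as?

/m/ before /t/ (alveolar) → [n]
/n/ before /b/ (labial) → [m]
/m/ before /n/ (alveolar) → [n]

[pontumbunnuf]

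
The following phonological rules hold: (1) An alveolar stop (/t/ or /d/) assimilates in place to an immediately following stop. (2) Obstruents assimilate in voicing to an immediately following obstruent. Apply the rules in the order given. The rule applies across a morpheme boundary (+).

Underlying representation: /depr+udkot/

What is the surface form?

[depr+ukkot]

Rule 1: /d/ before /k/ (velar) → [g]
After rule 1: depr+ugkot
Rule 2: /g/ before /k/ (voiceless) → [k]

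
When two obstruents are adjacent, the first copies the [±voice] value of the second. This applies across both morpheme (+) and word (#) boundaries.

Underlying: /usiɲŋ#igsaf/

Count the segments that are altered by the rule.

1

/g/ before /s/ (voiceless) → [k]
1 segment changes.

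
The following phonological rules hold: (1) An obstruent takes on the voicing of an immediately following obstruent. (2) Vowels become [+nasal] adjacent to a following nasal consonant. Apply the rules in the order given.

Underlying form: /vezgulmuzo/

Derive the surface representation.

Rule 1: no segment meets the rule's conditions; no change.
After rule 1: vezgulmuzo
Rule 2: no segment meets the rule's conditions; no change.

[vezgulmuzo]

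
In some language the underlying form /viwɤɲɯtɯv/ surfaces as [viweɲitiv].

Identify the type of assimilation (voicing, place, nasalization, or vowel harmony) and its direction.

/ɤ/→[e] /ɯ/→[i] /ɯ/→[i].
Vowels agree with the first vowel, so the harmony is progressive.

vowel harmony, progressive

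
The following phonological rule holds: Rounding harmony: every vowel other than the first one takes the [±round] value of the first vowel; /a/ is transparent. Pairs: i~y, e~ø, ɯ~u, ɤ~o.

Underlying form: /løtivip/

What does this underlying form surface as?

/i/ harmonizes with /ø/ ([+round]) → [y]
/i/ harmonizes with /ø/ ([+round]) → [y]

[løtyvyp]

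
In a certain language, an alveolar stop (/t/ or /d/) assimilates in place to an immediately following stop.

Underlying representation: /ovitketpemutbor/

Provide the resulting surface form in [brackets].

/t/ before /k/ (velar) → [k]
/t/ before /p/ (labial) → [p]
/t/ before /b/ (labial) → [p]

[ovikkeppemupbor]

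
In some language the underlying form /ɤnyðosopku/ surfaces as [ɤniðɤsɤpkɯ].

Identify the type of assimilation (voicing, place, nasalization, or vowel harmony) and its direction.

/y/→[i] /o/→[ɤ] /o/→[ɤ] /u/→[ɯ].
Vowels agree with the first vowel, so the harmony is progressive.

vowel harmony, progressive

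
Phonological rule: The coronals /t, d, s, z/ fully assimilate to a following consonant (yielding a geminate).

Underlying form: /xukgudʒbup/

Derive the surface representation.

no segment meets the rule's conditions; no change.

[xukgudʒbup]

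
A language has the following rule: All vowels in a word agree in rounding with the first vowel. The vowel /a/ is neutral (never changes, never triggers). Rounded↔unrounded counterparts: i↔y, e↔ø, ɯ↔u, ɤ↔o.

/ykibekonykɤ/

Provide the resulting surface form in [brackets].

[ykybøkonyko]

/i/ harmonizes with /y/ ([+round]) → [y]
/e/ harmonizes with /y/ ([+round]) → [ø]
/ɤ/ harmonizes with /y/ ([+round]) → [o]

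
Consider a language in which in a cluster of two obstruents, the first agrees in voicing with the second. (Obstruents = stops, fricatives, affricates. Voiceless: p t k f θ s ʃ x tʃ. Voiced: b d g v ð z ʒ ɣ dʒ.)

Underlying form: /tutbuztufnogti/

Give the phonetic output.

/t/ before /b/ (voiced) → [d]
/z/ before /t/ (voiceless) → [s]
/g/ before /t/ (voiceless) → [k]

[tudbustufnokti]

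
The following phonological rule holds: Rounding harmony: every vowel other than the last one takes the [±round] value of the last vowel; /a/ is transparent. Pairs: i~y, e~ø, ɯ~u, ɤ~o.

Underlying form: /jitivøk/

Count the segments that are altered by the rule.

/i/ harmonizes with /ø/ ([+round]) → [y]
/i/ harmonizes with /ø/ ([+round]) → [y]
2 segments change.

2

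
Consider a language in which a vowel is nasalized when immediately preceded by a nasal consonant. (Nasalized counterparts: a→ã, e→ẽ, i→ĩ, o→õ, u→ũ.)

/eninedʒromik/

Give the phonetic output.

[enĩnẽdʒromĩk]

/i/ after nasal /n/ → [ĩ]
/e/ after nasal /n/ → [ẽ]
/i/ after nasal /m/ → [ĩ]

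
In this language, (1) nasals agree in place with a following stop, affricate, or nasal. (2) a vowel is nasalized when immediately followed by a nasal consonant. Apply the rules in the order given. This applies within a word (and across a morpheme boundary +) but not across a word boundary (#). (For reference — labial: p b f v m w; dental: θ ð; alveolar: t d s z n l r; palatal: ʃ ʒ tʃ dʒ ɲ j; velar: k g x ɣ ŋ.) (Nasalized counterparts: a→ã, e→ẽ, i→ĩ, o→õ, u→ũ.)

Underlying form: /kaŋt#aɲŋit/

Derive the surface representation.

[kãnt#ãŋŋit]

Rule 1: /ŋ/ before /t/ (alveolar) → [n]
Rule 1: /ɲ/ before /ŋ/ (velar) → [ŋ]
After rule 1: kant#aŋŋit
Rule 2: /a/ before nasal /n/ → [ã]
Rule 2: /a/ before nasal /ŋ/ → [ã]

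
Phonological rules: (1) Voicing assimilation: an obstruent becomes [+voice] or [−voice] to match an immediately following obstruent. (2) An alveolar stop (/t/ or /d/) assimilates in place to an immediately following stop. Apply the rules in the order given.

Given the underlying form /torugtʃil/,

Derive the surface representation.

[toruktʃil]

Rule 1: /g/ before /tʃ/ (voiceless) → [k]
After rule 1: toruktʃil
Rule 2: no segment meets the rule's conditions; no change.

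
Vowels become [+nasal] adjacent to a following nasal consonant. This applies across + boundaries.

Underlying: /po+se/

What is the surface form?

no segment meets the rule's conditions; no change.

[po+se]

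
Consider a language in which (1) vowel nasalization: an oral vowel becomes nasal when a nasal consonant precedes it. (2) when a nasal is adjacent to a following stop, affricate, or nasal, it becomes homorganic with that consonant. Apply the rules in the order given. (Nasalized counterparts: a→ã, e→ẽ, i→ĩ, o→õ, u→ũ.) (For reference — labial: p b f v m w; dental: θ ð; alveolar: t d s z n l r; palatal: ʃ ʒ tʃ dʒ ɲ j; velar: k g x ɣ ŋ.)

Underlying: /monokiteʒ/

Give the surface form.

Rule 1: /o/ after nasal /m/ → [õ]
Rule 1: /o/ after nasal /n/ → [õ]
After rule 1: mõnõkiteʒ
Rule 2: no segment meets the rule's conditions; no change.

[mõnõkiteʒ]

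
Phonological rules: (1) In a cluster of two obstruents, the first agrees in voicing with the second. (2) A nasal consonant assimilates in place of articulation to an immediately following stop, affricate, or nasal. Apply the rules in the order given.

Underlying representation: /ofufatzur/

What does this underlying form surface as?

[ofufadzur]

Rule 1: /t/ before /z/ (voiced) → [d]
After rule 1: ofufadzur
Rule 2: no segment meets the rule's conditions; no change.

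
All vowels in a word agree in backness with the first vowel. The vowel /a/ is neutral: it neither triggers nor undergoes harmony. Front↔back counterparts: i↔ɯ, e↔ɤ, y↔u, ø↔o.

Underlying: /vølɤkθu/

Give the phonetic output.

[vølekθy]

/ɤ/ harmonizes with /ø/ ([-back]) → [e]
/u/ harmonizes with /ø/ ([-back]) → [y]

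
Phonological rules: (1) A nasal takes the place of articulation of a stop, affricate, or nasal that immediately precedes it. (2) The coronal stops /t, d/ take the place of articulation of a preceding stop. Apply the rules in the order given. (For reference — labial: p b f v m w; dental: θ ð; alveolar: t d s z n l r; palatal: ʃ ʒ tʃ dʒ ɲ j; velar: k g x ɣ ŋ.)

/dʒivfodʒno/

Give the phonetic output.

[dʒivfodʒɲo]

Rule 1: /n/ after /dʒ/ (palatal) → [ɲ]
After rule 1: dʒivfodʒɲo
Rule 2: no segment meets the rule's conditions; no change.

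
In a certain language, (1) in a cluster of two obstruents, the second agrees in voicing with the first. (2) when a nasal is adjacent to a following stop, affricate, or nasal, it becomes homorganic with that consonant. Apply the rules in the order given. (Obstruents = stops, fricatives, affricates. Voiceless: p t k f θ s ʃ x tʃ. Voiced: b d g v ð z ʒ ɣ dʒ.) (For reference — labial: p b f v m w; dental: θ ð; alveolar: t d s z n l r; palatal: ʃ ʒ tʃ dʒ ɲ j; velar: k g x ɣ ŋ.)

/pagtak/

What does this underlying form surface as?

[pagdak]

Rule 1: /t/ after /g/ (voiced) → [d]
After rule 1: pagdak
Rule 2: no segment meets the rule's conditions; no change.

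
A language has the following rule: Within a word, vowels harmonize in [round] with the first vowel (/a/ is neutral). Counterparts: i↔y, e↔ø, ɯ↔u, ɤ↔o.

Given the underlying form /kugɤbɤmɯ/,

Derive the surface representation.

[kugobomu]

/ɤ/ harmonizes with /u/ ([+round]) → [o]
/ɤ/ harmonizes with /u/ ([+round]) → [o]
/ɯ/ harmonizes with /u/ ([+round]) → [u]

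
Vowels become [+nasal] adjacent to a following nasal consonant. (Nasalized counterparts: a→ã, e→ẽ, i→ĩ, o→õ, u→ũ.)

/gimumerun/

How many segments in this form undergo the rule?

3

/i/ before nasal /m/ → [ĩ]
/u/ before nasal /m/ → [ũ]
/u/ before nasal /n/ → [ũ]
3 segments change.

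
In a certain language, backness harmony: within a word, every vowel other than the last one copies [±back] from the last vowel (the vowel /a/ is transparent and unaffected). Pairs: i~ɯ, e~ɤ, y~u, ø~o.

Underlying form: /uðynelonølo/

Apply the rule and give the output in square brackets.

[uðunɤlonolo]

/y/ harmonizes with /o/ ([+back]) → [u]
/e/ harmonizes with /o/ ([+back]) → [ɤ]
/ø/ harmonizes with /o/ ([+back]) → [o]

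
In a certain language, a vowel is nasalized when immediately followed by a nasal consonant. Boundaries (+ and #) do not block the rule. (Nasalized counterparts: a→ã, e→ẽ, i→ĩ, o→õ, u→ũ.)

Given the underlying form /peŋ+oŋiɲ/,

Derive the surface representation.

[pẽŋ+õŋĩɲ]

/e/ before nasal /ŋ/ → [ẽ]
/o/ before nasal /ŋ/ → [õ]
/i/ before nasal /ɲ/ → [ĩ]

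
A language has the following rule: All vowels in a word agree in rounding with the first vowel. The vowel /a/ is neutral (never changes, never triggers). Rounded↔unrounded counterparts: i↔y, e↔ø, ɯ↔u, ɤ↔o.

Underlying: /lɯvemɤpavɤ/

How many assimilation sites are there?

0

No segment meets the rule's conditions.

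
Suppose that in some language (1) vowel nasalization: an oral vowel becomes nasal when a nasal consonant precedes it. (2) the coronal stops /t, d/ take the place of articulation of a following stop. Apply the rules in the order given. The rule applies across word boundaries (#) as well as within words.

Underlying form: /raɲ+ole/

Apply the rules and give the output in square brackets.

[raɲ+õle]

Rule 1: /o/ after nasal /ɲ/ → [õ]
After rule 1: raɲ+õle
Rule 2: no segment meets the rule's conditions; no change.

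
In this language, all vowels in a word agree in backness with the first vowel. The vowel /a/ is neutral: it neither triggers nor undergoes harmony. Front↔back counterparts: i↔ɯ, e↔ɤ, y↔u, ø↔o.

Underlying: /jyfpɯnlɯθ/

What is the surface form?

[jyfpinliθ]

/ɯ/ harmonizes with /y/ ([-back]) → [i]
/ɯ/ harmonizes with /y/ ([-back]) → [i]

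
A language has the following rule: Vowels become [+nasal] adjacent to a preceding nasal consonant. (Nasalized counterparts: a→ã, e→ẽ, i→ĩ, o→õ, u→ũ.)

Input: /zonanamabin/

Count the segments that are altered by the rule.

/a/ after nasal /n/ → [ã]
/a/ after nasal /n/ → [ã]
/a/ after nasal /m/ → [ã]
3 segments change.

3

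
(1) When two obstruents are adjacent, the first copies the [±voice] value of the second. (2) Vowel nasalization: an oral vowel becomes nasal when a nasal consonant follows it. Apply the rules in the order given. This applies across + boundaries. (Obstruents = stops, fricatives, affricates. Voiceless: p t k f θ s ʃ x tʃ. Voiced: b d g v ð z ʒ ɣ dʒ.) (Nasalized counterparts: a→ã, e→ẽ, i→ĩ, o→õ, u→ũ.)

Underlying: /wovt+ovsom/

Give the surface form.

Rule 1: /v/ before /t/ (voiceless) → [f]
Rule 1: /v/ before /s/ (voiceless) → [f]
After rule 1: woft+ofsom
Rule 2: /o/ before nasal /m/ → [õ]

[woft+ofsõm]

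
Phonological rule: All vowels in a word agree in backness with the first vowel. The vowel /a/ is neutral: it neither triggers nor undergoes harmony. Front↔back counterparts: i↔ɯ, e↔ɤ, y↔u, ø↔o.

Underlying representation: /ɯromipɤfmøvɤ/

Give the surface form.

[ɯromɯpɤfmovɤ]

/i/ harmonizes with /ɯ/ ([+back]) → [ɯ]
/ø/ harmonizes with /ɯ/ ([+back]) → [o]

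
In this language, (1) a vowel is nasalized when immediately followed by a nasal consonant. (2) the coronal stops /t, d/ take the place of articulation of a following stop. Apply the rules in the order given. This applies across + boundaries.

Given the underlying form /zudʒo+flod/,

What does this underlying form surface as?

Rule 1: no segment meets the rule's conditions; no change.
After rule 1: zudʒo+flod
Rule 2: no segment meets the rule's conditions; no change.

[zudʒo+flod]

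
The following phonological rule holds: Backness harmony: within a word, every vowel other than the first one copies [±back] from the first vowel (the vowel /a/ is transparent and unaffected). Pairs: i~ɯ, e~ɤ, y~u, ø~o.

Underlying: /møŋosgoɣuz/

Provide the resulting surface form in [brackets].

[møŋøsgøɣyz]

/o/ harmonizes with /ø/ ([-back]) → [ø]
/o/ harmonizes with /ø/ ([-back]) → [ø]
/u/ harmonizes with /ø/ ([-back]) → [y]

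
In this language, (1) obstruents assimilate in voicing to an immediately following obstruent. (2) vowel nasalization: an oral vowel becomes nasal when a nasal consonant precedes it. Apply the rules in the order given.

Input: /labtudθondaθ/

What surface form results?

[laptutθondaθ]

Rule 1: /b/ before /t/ (voiceless) → [p]
Rule 1: /d/ before /θ/ (voiceless) → [t]
After rule 1: laptutθondaθ
Rule 2: no segment meets the rule's conditions; no change.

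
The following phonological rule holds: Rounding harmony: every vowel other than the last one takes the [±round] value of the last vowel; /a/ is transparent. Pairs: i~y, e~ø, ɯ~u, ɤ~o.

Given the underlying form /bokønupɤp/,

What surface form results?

/o/ harmonizes with /ɤ/ ([-round]) → [ɤ]
/ø/ harmonizes with /ɤ/ ([-round]) → [e]
/u/ harmonizes with /ɤ/ ([-round]) → [ɯ]

[bɤkenɯpɤp]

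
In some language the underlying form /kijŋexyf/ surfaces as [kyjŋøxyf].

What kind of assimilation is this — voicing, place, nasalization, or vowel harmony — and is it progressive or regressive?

/i/→[y] /e/→[ø].
Vowels agree with the last vowel, so the harmony is regressive.

vowel harmony, regressive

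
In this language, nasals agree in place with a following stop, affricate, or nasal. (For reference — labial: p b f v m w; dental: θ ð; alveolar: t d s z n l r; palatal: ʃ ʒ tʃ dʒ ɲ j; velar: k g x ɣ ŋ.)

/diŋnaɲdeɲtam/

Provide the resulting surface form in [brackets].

/ŋ/ before /n/ (alveolar) → [n]
/ɲ/ before /d/ (alveolar) → [n]
/ɲ/ before /t/ (alveolar) → [n]

[dinnandentam]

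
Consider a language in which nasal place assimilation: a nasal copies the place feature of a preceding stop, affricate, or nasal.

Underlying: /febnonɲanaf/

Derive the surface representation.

/n/ after /b/ (labial) → [m]
/ɲ/ after /n/ (alveolar) → [n]

[febmonnanaf]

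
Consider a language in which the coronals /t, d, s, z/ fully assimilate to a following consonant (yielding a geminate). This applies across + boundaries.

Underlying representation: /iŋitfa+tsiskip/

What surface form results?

/t/ before /f/ → [f] (total assimilation)
/t/ before /s/ → [s] (total assimilation)
/s/ before /k/ → [k] (total assimilation)

[iŋiffa+ssikkip]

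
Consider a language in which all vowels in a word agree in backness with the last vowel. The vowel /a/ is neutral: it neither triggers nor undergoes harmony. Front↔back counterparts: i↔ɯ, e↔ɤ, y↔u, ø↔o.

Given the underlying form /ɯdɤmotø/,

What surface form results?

[idemøtø]

/ɯ/ harmonizes with /ø/ ([-back]) → [i]
/ɤ/ harmonizes with /ø/ ([-back]) → [e]
/o/ harmonizes with /ø/ ([-back]) → [ø]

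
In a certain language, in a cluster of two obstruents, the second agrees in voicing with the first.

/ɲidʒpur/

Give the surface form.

/p/ after /dʒ/ (voiced) → [b]

[ɲidʒbur]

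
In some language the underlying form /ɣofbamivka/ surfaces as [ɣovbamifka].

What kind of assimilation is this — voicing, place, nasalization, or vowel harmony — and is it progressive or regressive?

voicing assimilation, regressive

/f/→[v] /v/→[f].
Each target copies a feature from the following segment, so the direction is regressive.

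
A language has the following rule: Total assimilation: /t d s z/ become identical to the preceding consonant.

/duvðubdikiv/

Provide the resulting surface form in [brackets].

/d/ after /b/ → [b] (total assimilation)

[duvðubbikiv]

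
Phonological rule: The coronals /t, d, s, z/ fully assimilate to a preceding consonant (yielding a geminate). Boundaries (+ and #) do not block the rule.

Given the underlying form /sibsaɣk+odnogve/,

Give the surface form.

/s/ after /b/ → [b] (total assimilation)

[sibbaɣk+odnogve]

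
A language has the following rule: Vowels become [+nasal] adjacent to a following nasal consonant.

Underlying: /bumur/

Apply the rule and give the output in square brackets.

[bũmur]

/u/ before nasal /m/ → [ũ]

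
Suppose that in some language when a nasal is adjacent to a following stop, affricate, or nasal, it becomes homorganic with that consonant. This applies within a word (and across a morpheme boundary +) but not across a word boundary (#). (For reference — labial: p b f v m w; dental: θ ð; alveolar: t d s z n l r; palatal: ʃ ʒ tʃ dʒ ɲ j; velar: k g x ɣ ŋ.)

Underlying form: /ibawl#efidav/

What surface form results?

[ibawl#efidav]

no segment meets the rule's conditions; no change.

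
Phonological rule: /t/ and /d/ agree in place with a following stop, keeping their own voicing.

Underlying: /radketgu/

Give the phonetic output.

/d/ before /k/ (velar) → [g]
/t/ before /g/ (velar) → [k]

[ragkekgu]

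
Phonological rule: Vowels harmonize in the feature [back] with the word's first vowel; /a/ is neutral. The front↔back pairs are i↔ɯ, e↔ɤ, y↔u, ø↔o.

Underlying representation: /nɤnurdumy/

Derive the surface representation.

/y/ harmonizes with /ɤ/ ([+back]) → [u]

[nɤnurdumu]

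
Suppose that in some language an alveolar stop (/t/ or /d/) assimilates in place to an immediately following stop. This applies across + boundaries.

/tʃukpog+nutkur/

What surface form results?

[tʃukpog+nukkur]

/t/ before /k/ (velar) → [k]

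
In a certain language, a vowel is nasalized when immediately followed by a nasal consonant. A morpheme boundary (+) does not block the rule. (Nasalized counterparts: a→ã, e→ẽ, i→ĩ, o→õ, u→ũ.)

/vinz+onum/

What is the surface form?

/i/ before nasal /n/ → [ĩ]
/o/ before nasal /n/ → [õ]
/u/ before nasal /m/ → [ũ]

[vĩnz+õnũm]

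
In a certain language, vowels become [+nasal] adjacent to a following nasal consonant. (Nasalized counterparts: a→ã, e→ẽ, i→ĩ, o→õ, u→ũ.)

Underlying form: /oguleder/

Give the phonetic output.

[oguleder]

no segment meets the rule's conditions; no change.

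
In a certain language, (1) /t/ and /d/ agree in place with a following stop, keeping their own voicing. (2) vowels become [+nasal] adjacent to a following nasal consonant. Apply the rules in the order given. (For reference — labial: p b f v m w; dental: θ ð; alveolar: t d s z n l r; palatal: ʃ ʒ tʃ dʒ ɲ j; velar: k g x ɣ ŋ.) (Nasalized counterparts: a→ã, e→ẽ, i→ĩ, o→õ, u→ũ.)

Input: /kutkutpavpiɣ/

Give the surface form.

Rule 1: /t/ before /k/ (velar) → [k]
Rule 1: /t/ before /p/ (labial) → [p]
After rule 1: kukkuppavpiɣ
Rule 2: no segment meets the rule's conditions; no change.

[kukkuppavpiɣ]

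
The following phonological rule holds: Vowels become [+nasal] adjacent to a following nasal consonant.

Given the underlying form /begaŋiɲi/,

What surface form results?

[begãŋĩɲi]

/a/ before nasal /ŋ/ → [ã]
/i/ before nasal /ɲ/ → [ĩ]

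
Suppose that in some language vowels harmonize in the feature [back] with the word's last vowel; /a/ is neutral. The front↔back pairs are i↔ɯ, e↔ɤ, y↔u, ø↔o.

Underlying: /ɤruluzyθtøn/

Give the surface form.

/ɤ/ harmonizes with /ø/ ([-back]) → [e]
/u/ harmonizes with /ø/ ([-back]) → [y]
/u/ harmonizes with /ø/ ([-back]) → [y]

[erylyzyθtøn]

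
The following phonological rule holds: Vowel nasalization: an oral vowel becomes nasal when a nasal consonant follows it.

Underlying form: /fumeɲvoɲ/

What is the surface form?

/u/ before nasal /m/ → [ũ]
/e/ before nasal /ɲ/ → [ẽ]
/o/ before nasal /ɲ/ → [õ]

[fũmẽɲvõɲ]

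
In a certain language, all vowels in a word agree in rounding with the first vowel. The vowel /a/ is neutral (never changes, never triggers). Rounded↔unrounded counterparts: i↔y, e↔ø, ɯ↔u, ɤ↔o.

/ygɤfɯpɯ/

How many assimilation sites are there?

/ɤ/ harmonizes with /y/ ([+round]) → [o]
/ɯ/ harmonizes with /y/ ([+round]) → [u]
/ɯ/ harmonizes with /y/ ([+round]) → [u]
3 segments change.

3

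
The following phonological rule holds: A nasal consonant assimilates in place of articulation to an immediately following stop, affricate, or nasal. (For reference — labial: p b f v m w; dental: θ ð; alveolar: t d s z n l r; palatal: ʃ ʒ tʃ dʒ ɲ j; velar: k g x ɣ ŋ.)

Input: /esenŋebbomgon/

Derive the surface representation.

/n/ before /ŋ/ (velar) → [ŋ]
/m/ before /g/ (velar) → [ŋ]

[eseŋŋebboŋgon]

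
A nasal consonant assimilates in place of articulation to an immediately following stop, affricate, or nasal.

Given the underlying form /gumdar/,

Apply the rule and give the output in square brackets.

/m/ before /d/ (alveolar) → [n]

[gundar]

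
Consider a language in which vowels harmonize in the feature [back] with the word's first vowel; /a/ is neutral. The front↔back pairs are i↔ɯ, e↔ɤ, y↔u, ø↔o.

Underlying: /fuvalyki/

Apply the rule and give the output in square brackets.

[fuvalukɯ]

/y/ harmonizes with /u/ ([+back]) → [u]
/i/ harmonizes with /u/ ([+back]) → [ɯ]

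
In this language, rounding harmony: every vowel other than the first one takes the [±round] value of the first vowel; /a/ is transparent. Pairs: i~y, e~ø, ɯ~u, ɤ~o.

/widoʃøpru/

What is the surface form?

[widɤʃeprɯ]

/o/ harmonizes with /i/ ([-round]) → [ɤ]
/ø/ harmonizes with /i/ ([-round]) → [e]
/u/ harmonizes with /i/ ([-round]) → [ɯ]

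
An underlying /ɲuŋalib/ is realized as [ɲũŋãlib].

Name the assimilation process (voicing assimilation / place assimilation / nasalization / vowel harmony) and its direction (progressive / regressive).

nasalization, progressive

/u/→[ũ] /a/→[ã].
Each target copies a feature from the preceding segment, so the direction is progressive.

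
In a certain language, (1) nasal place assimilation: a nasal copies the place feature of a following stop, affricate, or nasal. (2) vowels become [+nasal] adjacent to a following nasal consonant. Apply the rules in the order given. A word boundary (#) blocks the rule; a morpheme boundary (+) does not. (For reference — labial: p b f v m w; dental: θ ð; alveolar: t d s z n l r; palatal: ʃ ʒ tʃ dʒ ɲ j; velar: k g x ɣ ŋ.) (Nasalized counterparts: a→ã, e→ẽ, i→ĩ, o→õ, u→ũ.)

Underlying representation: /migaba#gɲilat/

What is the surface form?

Rule 1: no segment meets the rule's conditions; no change.
After rule 1: migaba#gɲilat
Rule 2: no segment meets the rule's conditions; no change.

[migaba#gɲilat]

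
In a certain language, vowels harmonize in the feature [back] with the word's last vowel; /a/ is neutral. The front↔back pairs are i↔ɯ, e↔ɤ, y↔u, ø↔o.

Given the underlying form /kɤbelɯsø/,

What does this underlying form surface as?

[kebelisø]

/ɤ/ harmonizes with /ø/ ([-back]) → [e]
/ɯ/ harmonizes with /ø/ ([-back]) → [i]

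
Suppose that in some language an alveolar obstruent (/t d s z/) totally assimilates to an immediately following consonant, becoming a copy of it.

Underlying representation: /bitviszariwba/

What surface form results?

[bivvizzariwba]

/t/ before /v/ → [v] (total assimilation)
/s/ before /z/ → [z] (total assimilation)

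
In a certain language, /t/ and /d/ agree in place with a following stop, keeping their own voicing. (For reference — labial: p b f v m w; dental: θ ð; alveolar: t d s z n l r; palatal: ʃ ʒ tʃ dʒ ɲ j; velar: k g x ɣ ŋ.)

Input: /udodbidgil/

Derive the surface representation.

[udobbiggil]

/d/ before /b/ (labial) → [b]
/d/ before /g/ (velar) → [g]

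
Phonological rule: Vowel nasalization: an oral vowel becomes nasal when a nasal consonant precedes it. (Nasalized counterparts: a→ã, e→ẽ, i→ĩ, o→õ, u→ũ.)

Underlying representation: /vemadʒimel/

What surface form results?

/a/ after nasal /m/ → [ã]
/e/ after nasal /m/ → [ẽ]

[vemãdʒimẽl]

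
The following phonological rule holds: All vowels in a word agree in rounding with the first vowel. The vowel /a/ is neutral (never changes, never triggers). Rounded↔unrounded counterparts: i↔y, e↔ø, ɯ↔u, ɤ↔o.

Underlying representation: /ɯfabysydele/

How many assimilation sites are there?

2

/y/ harmonizes with /ɯ/ ([-round]) → [i]
/y/ harmonizes with /ɯ/ ([-round]) → [i]
2 segments change.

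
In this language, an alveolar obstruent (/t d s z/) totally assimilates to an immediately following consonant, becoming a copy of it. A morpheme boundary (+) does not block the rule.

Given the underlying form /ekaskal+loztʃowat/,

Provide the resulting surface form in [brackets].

/s/ before /k/ → [k] (total assimilation)
/z/ before /tʃ/ → [tʃ] (total assimilation)

[ekakkal+lotʃtʃowat]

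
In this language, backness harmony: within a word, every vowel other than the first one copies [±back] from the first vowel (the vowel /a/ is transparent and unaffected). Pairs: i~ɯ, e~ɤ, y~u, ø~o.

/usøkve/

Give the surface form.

/ø/ harmonizes with /u/ ([+back]) → [o]
/e/ harmonizes with /u/ ([+back]) → [ɤ]

[usokvɤ]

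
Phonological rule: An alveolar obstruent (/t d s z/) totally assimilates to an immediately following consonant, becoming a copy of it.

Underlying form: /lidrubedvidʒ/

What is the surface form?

[lirrubevvidʒ]

/d/ before /r/ → [r] (total assimilation)
/d/ before /v/ → [v] (total assimilation)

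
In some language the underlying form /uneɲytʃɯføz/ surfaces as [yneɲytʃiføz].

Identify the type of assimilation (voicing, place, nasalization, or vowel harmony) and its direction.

/u/→[y] /ɯ/→[i].
Vowels agree with the last vowel, so the harmony is regressive.

vowel harmony, regressive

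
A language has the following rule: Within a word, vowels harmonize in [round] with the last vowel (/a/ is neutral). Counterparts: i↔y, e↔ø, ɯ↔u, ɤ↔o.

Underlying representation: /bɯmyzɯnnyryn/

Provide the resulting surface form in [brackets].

/ɯ/ harmonizes with /y/ ([+round]) → [u]
/ɯ/ harmonizes with /y/ ([+round]) → [u]

[bumyzunnyryn]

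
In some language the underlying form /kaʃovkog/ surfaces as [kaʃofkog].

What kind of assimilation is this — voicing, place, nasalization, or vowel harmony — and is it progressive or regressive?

voicing assimilation, regressive

/v/→[f].
Each target copies a feature from the following segment, so the direction is regressive.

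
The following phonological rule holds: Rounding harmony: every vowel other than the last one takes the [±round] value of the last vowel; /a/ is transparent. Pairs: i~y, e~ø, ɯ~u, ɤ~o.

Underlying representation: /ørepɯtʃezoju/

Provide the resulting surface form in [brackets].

/e/ harmonizes with /u/ ([+round]) → [ø]
/ɯ/ harmonizes with /u/ ([+round]) → [u]
/e/ harmonizes with /u/ ([+round]) → [ø]

[ørøputʃøzoju]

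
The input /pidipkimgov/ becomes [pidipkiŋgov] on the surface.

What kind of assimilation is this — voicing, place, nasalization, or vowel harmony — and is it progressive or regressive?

/m/→[ŋ].
Each target copies a feature from the following segment, so the direction is regressive.

place assimilation, regressive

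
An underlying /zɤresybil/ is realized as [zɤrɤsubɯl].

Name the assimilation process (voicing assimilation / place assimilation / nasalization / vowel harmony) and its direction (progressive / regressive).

/e/→[ɤ] /y/→[u] /i/→[ɯ].
Vowels agree with the first vowel, so the harmony is progressive.

vowel harmony, progressive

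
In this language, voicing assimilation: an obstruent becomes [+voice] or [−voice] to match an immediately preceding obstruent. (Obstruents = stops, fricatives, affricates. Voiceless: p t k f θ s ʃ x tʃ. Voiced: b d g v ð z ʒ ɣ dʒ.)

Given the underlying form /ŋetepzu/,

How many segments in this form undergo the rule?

/z/ after /p/ (voiceless) → [s]
1 segment changes.

1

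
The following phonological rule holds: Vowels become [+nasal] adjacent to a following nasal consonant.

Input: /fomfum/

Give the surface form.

/o/ before nasal /m/ → [õ]
/u/ before nasal /m/ → [ũ]

[fõmfũm]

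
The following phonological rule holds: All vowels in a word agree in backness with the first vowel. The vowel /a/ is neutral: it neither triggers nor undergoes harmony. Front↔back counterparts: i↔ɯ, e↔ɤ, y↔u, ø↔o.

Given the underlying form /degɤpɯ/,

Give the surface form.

[degepi]

/ɤ/ harmonizes with /e/ ([-back]) → [e]
/ɯ/ harmonizes with /e/ ([-back]) → [i]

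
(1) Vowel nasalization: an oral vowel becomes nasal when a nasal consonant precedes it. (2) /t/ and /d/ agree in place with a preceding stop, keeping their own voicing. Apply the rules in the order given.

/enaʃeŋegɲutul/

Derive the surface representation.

[enãʃeŋẽgɲũtul]

Rule 1: /a/ after nasal /n/ → [ã]
Rule 1: /e/ after nasal /ŋ/ → [ẽ]
Rule 1: /u/ after nasal /ɲ/ → [ũ]
After rule 1: enãʃeŋẽgɲũtul
Rule 2: no segment meets the rule's conditions; no change.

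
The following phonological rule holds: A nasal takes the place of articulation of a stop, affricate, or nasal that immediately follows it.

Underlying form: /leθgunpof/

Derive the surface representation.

/n/ before /p/ (labial) → [m]

[leθgumpof]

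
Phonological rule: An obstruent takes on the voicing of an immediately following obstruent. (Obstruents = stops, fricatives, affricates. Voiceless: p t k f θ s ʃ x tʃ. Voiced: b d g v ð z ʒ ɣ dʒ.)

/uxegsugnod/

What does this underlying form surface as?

[uxeksugnod]

/g/ before /s/ (voiceless) → [k]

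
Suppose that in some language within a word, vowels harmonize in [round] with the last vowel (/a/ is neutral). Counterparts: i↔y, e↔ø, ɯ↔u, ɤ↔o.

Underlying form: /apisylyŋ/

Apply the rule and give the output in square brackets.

/i/ harmonizes with /y/ ([+round]) → [y]

[apysylyŋ]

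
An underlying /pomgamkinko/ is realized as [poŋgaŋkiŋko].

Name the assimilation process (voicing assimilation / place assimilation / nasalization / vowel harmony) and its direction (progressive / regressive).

place assimilation, regressive

/m/→[ŋ] /m/→[ŋ] /n/→[ŋ].
Each target copies a feature from the following segment, so the direction is regressive.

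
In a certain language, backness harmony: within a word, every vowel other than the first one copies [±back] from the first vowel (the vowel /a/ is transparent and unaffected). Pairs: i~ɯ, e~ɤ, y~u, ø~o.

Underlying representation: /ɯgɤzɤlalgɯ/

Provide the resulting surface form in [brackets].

[ɯgɤzɤlalgɯ]

no segment meets the rule's conditions; no change.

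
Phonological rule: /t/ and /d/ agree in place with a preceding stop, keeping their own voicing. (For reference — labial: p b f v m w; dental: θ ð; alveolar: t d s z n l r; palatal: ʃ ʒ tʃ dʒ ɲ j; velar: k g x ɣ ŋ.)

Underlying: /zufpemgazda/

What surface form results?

no segment meets the rule's conditions; no change.

[zufpemgazda]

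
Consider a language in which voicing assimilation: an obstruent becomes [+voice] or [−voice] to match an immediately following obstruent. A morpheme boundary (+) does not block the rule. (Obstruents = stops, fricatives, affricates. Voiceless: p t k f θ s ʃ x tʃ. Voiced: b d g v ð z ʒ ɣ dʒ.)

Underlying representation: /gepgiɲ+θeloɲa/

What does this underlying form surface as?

[gebgiɲ+θeloɲa]

/p/ before /g/ (voiced) → [b]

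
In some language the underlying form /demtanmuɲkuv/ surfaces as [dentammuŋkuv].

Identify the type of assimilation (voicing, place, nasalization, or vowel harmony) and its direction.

/m/→[n] /n/→[m] /ɲ/→[ŋ].
Each target copies a feature from the following segment, so the direction is regressive.

place assimilation, regressive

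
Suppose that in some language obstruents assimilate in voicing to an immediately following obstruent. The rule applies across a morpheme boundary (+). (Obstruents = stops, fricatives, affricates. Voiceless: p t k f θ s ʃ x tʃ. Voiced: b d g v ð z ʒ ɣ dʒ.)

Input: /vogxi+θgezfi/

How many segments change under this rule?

3

/g/ before /x/ (voiceless) → [k]
/θ/ before /g/ (voiced) → [ð]
/z/ before /f/ (voiceless) → [s]
3 segments change.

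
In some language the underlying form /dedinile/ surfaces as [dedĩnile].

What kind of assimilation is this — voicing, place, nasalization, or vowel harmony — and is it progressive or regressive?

/i/→[ĩ].
Each target copies a feature from the following segment, so the direction is regressive.

nasalization, regressive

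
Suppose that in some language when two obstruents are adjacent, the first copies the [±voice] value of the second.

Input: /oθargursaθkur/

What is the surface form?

no segment meets the rule's conditions; no change.

[oθargursaθkur]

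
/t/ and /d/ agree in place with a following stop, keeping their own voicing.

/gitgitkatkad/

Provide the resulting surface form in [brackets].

/t/ before /g/ (velar) → [k]
/t/ before /k/ (velar) → [k]
/t/ before /k/ (velar) → [k]

[gikgikkakkad]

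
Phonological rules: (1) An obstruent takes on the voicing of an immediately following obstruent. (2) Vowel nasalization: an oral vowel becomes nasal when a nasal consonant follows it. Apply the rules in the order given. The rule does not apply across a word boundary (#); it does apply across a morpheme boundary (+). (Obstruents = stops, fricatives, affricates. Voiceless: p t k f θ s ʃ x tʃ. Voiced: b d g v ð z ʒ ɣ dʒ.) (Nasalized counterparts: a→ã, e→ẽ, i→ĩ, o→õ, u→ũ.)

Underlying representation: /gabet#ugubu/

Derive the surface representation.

Rule 1: no segment meets the rule's conditions; no change.
After rule 1: gabet#ugubu
Rule 2: no segment meets the rule's conditions; no change.

[gabet#ugubu]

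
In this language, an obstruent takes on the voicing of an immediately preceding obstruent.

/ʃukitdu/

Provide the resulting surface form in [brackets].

/d/ after /t/ (voiceless) → [t]

[ʃukittu]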